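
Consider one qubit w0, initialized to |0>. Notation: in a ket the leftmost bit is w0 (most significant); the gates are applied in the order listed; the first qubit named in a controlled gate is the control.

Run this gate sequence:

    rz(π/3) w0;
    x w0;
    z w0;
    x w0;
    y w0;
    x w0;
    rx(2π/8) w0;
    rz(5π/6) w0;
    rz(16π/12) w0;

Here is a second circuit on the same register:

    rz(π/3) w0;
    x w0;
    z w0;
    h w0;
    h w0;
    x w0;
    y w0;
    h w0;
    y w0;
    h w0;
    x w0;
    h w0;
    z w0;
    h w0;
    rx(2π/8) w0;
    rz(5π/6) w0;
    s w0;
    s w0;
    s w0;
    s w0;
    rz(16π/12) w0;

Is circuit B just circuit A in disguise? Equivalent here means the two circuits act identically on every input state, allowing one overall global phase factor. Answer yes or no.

No: there is an input state on which the two circuits produce genuinely different outputs (not merely differing by a phase).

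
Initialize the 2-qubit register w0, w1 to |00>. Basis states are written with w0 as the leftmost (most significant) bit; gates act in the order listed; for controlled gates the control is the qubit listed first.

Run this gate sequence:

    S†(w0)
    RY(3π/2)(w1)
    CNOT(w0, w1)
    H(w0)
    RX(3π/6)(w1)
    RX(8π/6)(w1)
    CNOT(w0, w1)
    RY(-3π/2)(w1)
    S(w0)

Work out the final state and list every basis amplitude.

The final amplitudes are -(1 - I)*(sqrt(3) + I)/4 on |00>, 0 on |01>, (-1 + sqrt(3)*I)*(1 - I)/4 on |10>, 0 on |11>.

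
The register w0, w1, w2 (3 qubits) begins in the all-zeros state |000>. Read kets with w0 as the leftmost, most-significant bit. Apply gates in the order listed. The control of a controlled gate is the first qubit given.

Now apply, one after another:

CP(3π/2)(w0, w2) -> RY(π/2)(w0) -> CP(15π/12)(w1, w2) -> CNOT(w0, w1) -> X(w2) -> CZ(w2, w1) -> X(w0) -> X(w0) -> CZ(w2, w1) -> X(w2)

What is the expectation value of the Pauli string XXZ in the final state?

The observable XXZ averages to 1. Key observation: steps 5-10 multiply out to the identity, so the circuit reduces to the remaining gates.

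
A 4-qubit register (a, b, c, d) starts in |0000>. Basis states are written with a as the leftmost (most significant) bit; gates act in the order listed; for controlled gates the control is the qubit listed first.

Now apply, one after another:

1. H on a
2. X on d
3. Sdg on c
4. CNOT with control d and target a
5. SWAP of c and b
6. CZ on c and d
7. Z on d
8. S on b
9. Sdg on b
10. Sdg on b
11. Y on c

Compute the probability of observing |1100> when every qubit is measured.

A full measurement returns |1100> with probability 0. Key observation: steps 8-9 multiply out to the identity, so the circuit reduces to the remaining gates.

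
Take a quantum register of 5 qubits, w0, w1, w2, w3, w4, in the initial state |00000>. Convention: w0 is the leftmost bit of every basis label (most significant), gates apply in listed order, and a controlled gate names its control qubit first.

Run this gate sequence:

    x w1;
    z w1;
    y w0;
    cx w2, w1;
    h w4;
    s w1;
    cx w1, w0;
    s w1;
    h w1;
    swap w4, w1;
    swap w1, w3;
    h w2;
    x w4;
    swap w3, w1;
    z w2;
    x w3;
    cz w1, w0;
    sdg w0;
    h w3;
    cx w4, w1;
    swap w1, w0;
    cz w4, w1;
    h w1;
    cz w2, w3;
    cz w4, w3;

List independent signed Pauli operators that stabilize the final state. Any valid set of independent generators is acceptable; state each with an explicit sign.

The final state is stabilized by the group generated by +XIIII, +IXIII, -IIXZI, -IIZXZ, -IIIZX; other independent generating sets are equally valid.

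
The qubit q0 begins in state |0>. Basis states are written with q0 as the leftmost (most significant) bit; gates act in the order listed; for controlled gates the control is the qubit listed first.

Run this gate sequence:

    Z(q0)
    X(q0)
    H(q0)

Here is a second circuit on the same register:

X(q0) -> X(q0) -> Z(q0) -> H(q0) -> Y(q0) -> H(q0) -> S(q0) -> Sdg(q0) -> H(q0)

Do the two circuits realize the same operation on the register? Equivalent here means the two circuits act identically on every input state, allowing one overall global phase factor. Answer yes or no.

No: there is an input state on which the two circuits produce genuinely different outputs (not merely differing by a phase).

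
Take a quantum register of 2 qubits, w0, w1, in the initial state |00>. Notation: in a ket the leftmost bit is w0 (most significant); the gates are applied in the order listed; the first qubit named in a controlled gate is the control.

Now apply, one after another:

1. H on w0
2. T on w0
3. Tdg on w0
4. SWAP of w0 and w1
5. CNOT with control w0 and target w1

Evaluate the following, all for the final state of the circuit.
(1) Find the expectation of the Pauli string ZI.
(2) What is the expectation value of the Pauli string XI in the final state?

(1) The expectation value of ZI is 1.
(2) The observable XI averages to 0.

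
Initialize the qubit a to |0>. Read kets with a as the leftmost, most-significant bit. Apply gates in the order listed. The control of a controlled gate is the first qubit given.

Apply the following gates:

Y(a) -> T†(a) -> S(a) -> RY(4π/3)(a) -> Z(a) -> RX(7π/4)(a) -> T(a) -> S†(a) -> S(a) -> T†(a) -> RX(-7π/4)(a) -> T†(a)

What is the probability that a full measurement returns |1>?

A full measurement returns |1> with probability 1/4.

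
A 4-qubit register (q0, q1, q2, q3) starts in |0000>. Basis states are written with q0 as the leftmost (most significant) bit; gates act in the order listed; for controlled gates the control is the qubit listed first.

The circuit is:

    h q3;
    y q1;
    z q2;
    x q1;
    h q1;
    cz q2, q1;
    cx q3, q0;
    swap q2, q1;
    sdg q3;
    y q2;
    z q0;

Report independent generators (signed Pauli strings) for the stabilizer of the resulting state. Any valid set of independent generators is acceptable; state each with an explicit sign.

The final state is stabilized by the group generated by +XIIY, -IIXI, +ZIIZ, +IZII; other independent generating sets are equally valid.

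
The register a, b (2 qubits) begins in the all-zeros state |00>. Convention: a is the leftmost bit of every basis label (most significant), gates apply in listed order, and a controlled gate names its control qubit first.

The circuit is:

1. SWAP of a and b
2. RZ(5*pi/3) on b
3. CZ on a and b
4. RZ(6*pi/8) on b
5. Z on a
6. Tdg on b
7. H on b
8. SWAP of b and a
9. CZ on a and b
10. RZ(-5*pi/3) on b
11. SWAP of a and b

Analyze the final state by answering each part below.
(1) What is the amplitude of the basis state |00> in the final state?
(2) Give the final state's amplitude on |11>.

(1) |00> carries amplitude -sqrt(2)*exp(5*I*pi/8)/2 in the final state.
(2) The amplitude on |11> is 0.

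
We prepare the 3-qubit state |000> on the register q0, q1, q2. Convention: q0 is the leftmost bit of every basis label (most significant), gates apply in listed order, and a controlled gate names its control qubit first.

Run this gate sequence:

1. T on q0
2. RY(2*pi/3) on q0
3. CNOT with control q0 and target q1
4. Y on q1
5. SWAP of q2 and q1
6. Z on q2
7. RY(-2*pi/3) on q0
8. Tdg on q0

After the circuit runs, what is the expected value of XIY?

The observable XIY averages to sqrt(6)/4.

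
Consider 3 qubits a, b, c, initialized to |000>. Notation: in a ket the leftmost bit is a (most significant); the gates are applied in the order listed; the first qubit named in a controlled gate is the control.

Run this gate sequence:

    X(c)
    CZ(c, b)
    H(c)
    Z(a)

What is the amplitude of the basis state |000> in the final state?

The final state's coefficient on |000> equals sqrt(2)/2.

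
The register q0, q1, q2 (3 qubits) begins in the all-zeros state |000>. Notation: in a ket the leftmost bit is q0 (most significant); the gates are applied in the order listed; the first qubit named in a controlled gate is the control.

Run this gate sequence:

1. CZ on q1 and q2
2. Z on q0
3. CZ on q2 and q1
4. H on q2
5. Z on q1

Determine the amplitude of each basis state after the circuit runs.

The final amplitudes are sqrt(2)/2 on |000>, sqrt(2)/2 on |001>, and 0 on every other basis state.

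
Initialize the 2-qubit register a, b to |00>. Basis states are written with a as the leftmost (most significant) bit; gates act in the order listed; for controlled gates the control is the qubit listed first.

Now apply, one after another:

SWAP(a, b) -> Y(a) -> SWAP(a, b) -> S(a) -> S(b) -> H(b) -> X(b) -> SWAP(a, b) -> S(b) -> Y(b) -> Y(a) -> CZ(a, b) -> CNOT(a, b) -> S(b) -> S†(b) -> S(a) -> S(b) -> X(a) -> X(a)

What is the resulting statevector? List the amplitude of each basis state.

The final amplitudes are 0 on |00>, -sqrt(2)*I/2 on |01>, sqrt(2)*I/2 on |10>, 0 on |11>.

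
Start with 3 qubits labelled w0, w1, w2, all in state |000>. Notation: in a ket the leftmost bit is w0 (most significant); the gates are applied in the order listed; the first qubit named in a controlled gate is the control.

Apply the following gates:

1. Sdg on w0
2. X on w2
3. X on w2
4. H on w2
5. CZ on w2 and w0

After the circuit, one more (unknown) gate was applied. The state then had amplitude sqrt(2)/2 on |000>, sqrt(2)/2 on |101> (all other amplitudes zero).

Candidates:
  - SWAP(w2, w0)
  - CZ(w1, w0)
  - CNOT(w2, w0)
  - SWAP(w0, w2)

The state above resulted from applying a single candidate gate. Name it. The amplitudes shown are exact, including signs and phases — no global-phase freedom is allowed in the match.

The unique candidate consistent with the amplitudes is CNOT(w2, w0). Key observation: the block from step 2 through step 3 cancels to the identity and can be dropped.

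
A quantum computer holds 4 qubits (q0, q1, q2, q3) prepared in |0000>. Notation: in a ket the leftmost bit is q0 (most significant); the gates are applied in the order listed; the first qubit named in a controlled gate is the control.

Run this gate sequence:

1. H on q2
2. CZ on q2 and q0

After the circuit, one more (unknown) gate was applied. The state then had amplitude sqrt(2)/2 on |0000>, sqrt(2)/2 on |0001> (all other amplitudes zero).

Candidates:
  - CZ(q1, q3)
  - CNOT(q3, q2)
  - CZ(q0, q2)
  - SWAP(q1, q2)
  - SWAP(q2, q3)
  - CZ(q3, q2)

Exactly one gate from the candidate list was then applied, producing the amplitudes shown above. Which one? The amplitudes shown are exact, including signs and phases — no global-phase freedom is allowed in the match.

The applied gate was SWAP(q2, q3).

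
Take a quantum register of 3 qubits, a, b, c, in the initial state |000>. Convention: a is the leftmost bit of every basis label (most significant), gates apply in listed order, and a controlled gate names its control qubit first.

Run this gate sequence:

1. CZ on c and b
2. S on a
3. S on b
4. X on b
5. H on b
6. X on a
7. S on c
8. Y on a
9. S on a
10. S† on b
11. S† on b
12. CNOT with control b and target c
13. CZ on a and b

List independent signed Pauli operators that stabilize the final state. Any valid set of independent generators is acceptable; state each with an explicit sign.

The final state is stabilized by the group generated by +IXX, +ZII, +IZZ; other independent generating sets are equally valid.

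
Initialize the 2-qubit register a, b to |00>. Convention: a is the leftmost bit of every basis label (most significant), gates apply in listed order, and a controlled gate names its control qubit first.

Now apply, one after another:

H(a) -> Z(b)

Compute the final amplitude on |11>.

|11> carries amplitude 0 in the final state.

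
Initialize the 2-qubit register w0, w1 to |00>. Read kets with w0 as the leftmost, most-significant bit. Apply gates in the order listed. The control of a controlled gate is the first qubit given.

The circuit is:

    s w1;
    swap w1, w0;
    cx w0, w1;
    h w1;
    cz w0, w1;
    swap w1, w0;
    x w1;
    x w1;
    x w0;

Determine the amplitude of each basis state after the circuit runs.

After the circuit, the state carries amplitude sqrt(2)/2 on |00>, 0 on |01>, sqrt(2)/2 on |10>, 0 on |11>. Key observation: steps 7-8 multiply out to the identity, so the circuit reduces to the remaining gates.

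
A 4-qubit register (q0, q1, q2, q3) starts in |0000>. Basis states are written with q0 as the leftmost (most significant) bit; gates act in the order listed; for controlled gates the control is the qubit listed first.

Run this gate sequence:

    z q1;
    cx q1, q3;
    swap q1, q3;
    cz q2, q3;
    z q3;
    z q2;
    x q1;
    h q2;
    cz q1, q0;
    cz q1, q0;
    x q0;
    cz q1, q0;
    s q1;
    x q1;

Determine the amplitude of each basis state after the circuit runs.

After the circuit, the state carries amplitude -sqrt(2)*I/2 on |1000>, -sqrt(2)*I/2 on |1010>, and 0 on every other basis state. Key observation: steps 9-10 multiply out to the identity, so the circuit reduces to the remaining gates.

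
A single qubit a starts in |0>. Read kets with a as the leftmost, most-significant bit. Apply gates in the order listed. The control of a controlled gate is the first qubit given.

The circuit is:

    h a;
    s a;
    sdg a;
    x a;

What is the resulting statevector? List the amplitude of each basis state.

After the circuit, the state carries amplitude sqrt(2)/2 on |0>, sqrt(2)/2 on |1>.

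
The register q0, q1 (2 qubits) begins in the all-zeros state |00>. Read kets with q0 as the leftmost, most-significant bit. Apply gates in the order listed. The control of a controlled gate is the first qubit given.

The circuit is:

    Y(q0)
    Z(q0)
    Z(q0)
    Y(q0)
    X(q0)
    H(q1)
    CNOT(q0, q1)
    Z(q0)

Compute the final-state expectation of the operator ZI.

In the final state, ZI has expectation -1. Key observation: gates 1-4 undo each other exactly, leaving only the rest of the circuit to track.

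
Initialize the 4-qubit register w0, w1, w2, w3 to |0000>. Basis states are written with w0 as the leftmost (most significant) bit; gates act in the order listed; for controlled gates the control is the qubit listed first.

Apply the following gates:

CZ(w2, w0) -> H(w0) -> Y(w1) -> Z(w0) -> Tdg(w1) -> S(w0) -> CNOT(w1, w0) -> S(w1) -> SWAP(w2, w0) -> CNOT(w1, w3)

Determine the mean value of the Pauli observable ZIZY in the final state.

The expectation value of ZIZY is 0.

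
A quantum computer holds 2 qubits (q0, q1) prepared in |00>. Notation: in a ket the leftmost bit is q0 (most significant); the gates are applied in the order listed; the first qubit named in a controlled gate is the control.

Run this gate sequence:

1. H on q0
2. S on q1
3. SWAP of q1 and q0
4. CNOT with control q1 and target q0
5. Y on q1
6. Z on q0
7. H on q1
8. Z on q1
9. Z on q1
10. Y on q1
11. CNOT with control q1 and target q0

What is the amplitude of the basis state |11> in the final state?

|11> carries amplitude -1/2 in the final state.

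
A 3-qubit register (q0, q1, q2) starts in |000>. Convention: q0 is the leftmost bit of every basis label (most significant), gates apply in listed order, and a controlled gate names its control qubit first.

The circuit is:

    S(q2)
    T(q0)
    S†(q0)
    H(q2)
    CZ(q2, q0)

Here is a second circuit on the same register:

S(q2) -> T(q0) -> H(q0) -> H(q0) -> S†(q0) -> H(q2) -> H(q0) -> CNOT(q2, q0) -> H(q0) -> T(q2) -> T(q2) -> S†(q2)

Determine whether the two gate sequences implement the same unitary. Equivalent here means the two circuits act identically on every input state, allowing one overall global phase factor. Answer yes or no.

Yes, they are equivalent — the unitaries differ by at most a global phase.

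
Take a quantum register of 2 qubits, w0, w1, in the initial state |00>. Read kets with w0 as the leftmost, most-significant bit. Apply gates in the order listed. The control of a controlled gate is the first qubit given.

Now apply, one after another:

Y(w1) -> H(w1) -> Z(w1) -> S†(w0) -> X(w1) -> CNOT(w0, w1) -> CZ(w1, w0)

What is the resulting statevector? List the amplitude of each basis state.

The final amplitudes are sqrt(2)*I/2 on |00>, sqrt(2)*I/2 on |01>, 0 on |10>, 0 on |11>.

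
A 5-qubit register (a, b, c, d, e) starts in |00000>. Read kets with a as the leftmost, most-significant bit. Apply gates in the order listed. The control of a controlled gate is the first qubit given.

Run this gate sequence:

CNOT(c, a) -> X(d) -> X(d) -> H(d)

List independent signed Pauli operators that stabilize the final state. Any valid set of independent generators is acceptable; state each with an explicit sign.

One valid set of independent stabilizer generators is +IIIXI, +ZIIII, +IZIII, +IIZII, +IIIIZ (any independent generating set of the same group is equally correct). Key observation: steps 2-3 multiply out to the identity, so the circuit reduces to the remaining gates.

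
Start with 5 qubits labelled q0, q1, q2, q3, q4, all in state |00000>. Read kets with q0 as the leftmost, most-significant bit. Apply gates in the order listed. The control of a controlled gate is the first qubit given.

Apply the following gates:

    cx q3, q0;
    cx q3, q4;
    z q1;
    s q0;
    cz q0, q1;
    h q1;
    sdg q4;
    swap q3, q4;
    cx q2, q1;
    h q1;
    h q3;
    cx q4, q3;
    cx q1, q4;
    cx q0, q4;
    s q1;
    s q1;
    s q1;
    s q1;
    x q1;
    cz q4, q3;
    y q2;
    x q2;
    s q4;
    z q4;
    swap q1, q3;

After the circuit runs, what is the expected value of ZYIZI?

The expectation value of ZYIZI is 0.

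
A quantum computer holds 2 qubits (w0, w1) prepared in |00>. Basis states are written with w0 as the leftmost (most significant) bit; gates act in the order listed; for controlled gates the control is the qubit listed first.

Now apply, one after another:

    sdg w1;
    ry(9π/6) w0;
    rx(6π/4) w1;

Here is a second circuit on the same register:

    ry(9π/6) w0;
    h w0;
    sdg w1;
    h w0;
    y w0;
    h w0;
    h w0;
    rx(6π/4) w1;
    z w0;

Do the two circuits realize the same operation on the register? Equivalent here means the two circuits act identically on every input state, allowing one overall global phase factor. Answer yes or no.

No — the two circuits implement different unitaries, even allowing a global phase.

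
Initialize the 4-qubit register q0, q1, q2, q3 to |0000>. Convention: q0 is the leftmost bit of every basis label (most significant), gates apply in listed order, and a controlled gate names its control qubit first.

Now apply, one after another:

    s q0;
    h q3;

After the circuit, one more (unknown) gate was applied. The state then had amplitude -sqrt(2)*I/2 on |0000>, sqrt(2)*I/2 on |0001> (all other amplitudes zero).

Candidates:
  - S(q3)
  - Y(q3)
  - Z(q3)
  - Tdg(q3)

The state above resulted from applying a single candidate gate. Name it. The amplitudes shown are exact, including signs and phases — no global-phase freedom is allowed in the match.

The applied gate was Y(q3).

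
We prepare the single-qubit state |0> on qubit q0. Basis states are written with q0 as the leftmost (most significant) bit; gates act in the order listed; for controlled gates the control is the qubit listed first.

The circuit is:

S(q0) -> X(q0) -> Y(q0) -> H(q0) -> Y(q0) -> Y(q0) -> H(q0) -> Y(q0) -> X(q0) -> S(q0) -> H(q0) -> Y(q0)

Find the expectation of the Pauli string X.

The expectation value of X is -1.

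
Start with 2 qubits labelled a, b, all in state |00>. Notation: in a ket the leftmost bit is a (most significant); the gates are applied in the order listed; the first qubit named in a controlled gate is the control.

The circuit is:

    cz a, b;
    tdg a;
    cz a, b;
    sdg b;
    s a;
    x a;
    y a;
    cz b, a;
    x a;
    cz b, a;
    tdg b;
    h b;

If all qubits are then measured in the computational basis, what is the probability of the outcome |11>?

The probability of measuring |11> is 1/2.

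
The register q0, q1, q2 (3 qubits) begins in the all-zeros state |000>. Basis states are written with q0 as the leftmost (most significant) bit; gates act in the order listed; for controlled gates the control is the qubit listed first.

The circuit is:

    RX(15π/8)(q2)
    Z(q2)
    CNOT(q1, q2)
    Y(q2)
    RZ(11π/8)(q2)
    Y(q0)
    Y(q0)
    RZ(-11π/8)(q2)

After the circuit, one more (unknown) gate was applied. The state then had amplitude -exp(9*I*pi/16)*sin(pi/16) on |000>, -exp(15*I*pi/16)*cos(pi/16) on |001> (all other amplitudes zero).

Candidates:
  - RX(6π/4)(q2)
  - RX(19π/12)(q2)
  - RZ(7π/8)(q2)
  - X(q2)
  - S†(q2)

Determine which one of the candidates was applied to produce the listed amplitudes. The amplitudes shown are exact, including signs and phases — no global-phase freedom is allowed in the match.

It was RZ(7π/8)(q2) that produced the state shown. Key observation: gates 5-8 undo each other exactly, leaving only the rest of the circuit to track.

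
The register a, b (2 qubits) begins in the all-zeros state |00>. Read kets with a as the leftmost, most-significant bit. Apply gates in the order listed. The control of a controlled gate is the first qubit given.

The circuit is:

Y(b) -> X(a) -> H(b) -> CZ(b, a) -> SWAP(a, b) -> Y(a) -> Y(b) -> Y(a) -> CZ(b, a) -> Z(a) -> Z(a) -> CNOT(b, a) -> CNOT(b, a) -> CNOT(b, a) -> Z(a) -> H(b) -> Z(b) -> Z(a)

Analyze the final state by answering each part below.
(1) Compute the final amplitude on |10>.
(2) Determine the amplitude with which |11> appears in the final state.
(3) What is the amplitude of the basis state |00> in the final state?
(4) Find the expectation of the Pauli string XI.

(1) |10> carries amplitude 1/2 in the final state. Key observation: gates 12-13 undo each other exactly, leaving only the rest of the circuit to track.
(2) |11> carries amplitude -1/2 in the final state.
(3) The amplitude on |00> is 1/2.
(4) In the final state, XI has expectation 1.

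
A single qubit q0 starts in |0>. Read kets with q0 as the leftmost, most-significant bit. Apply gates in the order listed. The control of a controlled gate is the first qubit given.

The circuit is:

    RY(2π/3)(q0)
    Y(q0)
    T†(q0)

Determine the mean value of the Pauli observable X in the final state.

In the final state, X has expectation -sqrt(6)/4.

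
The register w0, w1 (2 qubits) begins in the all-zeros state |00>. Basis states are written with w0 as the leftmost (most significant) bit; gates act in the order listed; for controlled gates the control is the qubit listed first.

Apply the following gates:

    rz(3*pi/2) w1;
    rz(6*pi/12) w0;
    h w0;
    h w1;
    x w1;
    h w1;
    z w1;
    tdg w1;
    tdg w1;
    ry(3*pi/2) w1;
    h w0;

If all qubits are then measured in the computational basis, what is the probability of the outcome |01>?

Outcome |01> occurs with probability 1/2.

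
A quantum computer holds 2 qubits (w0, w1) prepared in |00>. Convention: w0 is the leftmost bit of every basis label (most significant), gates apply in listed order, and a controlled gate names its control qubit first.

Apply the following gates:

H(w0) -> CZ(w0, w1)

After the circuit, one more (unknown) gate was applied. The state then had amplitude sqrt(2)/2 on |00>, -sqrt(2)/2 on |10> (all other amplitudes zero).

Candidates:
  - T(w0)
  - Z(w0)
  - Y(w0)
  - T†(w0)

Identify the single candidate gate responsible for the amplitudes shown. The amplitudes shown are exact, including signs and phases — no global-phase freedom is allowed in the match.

The applied gate was Z(w0).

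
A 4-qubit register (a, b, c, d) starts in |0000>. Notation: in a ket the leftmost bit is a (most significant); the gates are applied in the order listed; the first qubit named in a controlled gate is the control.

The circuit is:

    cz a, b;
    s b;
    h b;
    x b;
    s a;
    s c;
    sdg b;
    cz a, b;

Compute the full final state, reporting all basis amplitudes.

The resulting statevector has amplitude sqrt(2)/2 on |0000>, -sqrt(2)*I/2 on |0100>, and 0 on every other basis state.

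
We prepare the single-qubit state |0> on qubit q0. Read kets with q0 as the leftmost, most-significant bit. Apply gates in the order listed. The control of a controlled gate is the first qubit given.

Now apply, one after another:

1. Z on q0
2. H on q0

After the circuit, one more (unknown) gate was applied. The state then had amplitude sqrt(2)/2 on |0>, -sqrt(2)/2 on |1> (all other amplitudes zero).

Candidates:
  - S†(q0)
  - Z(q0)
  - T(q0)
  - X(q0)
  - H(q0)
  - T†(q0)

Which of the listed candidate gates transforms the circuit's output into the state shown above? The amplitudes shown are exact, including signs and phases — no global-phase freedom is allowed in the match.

The unique candidate consistent with the amplitudes is Z(q0).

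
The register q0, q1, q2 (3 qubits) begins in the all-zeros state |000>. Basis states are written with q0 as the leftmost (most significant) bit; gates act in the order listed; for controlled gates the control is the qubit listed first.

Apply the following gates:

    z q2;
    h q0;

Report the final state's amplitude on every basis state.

After the circuit, the state carries amplitude sqrt(2)/2 on |000>, sqrt(2)/2 on |100>, and 0 on every other basis state.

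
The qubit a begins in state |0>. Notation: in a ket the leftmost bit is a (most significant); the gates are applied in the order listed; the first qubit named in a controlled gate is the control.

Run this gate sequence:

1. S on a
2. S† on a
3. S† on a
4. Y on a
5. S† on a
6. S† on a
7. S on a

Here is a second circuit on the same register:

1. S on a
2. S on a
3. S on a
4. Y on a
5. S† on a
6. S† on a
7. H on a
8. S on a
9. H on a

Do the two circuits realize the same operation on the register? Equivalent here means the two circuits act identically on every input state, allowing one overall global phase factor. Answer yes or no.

No — the two circuits implement different unitaries, even allowing a global phase.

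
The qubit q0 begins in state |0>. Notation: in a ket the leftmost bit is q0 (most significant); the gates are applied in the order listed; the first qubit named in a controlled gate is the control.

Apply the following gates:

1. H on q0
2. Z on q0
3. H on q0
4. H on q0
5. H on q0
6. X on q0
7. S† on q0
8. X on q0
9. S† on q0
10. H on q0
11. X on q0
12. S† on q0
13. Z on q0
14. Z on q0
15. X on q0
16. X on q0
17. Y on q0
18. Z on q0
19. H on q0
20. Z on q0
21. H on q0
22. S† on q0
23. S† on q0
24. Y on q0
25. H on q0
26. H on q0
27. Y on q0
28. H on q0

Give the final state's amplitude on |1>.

The amplitude on |1> is 1/2 + I/2.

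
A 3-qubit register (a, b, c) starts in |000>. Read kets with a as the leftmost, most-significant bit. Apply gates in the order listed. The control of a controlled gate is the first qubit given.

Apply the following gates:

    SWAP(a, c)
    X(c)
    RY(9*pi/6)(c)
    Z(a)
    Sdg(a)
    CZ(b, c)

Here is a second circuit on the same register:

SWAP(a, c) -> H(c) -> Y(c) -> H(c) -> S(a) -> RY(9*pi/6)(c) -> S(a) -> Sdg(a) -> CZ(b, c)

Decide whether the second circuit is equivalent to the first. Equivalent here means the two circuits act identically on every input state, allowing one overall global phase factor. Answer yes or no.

No — the two circuits implement different unitaries, even allowing a global phase.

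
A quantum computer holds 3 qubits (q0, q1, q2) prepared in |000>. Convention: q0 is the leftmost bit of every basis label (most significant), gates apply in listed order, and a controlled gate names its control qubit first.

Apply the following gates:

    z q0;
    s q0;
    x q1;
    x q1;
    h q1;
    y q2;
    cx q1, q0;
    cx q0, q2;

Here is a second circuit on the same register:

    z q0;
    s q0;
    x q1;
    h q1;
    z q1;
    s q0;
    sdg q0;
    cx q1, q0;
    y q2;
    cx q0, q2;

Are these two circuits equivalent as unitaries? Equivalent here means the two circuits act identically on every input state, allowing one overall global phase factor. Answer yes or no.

Yes, they are equivalent — the unitaries differ by at most a global phase.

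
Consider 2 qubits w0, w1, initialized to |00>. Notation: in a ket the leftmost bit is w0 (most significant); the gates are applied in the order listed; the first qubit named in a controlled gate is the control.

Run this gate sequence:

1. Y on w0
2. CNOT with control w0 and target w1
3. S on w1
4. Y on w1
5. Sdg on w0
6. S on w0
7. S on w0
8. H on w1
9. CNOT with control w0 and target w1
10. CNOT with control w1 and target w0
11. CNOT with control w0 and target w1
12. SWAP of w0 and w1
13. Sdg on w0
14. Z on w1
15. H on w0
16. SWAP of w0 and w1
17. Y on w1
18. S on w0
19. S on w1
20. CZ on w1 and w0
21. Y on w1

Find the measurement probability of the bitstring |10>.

Outcome |10> occurs with probability 1/4.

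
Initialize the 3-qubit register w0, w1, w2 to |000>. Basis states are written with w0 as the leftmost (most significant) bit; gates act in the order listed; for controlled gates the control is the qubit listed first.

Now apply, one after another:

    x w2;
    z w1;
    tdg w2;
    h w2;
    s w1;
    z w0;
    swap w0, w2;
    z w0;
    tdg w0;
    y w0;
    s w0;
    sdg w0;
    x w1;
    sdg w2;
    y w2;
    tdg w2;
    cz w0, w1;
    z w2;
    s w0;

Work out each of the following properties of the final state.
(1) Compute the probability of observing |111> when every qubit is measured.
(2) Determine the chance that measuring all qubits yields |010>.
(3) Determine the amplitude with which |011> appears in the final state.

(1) Outcome |111> occurs with probability 1/2.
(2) Outcome |010> occurs with probability 0.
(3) The amplitude on |011> is sqrt(2)*exp(I*pi/4)/2.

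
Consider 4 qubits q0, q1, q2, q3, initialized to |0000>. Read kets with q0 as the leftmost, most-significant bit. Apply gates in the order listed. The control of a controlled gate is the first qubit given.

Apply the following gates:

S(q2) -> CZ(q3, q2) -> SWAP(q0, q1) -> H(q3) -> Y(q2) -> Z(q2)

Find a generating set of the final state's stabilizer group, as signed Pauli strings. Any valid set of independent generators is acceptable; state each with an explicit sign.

The final state is stabilized by the group generated by +IIIX, +ZIII, +IZII, -IIZI; other independent generating sets are equally valid.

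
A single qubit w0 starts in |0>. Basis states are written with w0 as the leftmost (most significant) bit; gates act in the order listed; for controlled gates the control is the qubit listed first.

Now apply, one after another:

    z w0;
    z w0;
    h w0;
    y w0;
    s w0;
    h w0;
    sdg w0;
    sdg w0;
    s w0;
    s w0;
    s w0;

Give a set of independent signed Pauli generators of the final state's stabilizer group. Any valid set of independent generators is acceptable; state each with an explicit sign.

The stabilizer group can be generated by -X, among other valid generating sets.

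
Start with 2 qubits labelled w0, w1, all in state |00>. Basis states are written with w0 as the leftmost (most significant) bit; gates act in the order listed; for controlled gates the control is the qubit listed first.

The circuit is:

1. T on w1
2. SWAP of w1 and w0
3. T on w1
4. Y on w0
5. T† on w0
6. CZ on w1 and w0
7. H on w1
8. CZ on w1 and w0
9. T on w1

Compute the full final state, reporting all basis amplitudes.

The resulting statevector has amplitude 0 on |00>, 0 on |01>, sqrt(2)*exp(I*pi/4)/2 on |10>, -sqrt(2)*I/2 on |11>.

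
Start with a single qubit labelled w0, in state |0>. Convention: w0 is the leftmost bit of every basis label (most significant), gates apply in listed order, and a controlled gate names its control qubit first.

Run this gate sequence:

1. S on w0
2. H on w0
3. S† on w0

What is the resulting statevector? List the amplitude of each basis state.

After the circuit, the state carries amplitude sqrt(2)/2 on |0>, -sqrt(2)*I/2 on |1>.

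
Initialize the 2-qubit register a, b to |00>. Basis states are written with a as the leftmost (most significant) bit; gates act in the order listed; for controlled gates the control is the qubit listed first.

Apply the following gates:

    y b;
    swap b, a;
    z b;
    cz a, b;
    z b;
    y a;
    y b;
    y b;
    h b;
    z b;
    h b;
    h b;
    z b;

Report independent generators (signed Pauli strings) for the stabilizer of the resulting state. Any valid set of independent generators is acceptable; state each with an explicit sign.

One valid set of independent stabilizer generators is +IX, +ZI (any independent generating set of the same group is equally correct).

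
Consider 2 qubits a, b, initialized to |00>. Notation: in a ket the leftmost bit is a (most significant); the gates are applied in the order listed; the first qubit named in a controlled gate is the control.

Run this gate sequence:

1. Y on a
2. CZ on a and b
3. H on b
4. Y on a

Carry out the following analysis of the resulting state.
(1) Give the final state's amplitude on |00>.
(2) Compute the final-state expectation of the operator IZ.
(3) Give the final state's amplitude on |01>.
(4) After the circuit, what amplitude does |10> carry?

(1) The amplitude on |00> is sqrt(2)/2.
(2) The observable IZ averages to 0.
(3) |01> carries amplitude sqrt(2)/2 in the final state.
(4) |10> carries amplitude 0 in the final state.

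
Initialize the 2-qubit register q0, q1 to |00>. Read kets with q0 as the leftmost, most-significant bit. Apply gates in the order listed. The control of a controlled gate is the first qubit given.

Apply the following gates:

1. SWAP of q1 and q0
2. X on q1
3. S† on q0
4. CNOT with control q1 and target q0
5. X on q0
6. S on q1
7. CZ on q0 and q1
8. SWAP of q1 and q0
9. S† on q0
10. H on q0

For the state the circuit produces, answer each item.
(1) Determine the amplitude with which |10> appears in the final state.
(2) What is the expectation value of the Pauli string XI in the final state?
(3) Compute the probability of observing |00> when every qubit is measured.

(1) |10> carries amplitude -sqrt(2)/2 in the final state.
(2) In the final state, XI has expectation -1.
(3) Outcome |00> occurs with probability 1/2.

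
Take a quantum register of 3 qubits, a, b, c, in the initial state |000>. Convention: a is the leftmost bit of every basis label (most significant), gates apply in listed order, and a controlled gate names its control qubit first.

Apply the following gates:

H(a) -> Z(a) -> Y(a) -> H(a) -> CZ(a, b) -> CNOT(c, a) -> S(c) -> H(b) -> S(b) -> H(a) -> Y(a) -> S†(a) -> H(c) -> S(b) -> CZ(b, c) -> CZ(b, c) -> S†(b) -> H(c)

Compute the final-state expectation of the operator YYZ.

The observable YYZ averages to 1.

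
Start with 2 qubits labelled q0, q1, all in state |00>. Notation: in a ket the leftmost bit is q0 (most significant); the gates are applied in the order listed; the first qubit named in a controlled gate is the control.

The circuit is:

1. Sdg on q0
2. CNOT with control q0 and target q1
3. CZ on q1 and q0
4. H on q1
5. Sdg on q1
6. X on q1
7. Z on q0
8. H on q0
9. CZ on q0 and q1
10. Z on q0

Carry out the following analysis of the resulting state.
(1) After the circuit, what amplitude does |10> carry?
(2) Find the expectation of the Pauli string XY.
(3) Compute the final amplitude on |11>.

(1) The amplitude on |10> is I/2.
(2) The expectation value of XY is 0.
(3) The amplitude on |11> is 1/2.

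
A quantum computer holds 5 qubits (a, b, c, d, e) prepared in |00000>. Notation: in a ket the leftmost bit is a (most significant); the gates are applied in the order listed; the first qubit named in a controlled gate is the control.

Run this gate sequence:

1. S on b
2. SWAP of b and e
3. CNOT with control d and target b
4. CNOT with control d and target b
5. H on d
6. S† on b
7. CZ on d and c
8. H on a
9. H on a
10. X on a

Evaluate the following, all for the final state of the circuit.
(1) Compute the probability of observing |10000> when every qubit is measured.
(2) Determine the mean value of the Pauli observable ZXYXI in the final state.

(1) A full measurement returns |10000> with probability 1/2. Key observation: steps 3-4 multiply out to the identity, so the circuit reduces to the remaining gates.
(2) The expectation value of ZXYXI is 0.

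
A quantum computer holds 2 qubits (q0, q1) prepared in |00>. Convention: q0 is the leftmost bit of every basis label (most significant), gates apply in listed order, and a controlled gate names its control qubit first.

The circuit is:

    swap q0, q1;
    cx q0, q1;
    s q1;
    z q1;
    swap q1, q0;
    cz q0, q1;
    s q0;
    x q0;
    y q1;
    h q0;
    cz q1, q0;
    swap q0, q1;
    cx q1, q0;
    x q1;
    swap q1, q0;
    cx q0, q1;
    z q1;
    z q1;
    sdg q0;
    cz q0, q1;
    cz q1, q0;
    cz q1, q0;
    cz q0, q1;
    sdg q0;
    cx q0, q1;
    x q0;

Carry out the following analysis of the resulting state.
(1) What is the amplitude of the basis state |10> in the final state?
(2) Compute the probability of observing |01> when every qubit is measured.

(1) The amplitude on |10> is sqrt(2)*I/2.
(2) A full measurement returns |01> with probability 1/2.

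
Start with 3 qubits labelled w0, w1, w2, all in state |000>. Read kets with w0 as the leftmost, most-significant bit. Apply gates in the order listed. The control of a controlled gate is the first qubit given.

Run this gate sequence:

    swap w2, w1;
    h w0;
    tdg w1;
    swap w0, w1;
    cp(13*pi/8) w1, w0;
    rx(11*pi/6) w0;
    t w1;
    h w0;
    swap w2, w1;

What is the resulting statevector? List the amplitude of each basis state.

The resulting statevector has amplitude -(1 - I)*(sqrt(2) + sqrt(6)*I)/8 on |000>, (-sqrt(6) - sqrt(2) - sqrt(6)*I + sqrt(2)*I)*exp(I*pi/4)/8 on |001>, 0 on |010>, 0 on |011>, -(1 - I)*(sqrt(6) + sqrt(2)*I)/8 on |100>, (-sqrt(6) - sqrt(2) - sqrt(2)*I + sqrt(6)*I)*exp(I*pi/4)/8 on |101>, 0 on |110>, 0 on |111>.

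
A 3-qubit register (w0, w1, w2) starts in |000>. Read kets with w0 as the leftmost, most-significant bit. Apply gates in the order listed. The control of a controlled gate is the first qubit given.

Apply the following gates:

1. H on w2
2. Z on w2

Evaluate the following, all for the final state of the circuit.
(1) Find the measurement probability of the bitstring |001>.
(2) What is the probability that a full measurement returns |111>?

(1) Outcome |001> occurs with probability 1/2.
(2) A full measurement returns |111> with probability 0.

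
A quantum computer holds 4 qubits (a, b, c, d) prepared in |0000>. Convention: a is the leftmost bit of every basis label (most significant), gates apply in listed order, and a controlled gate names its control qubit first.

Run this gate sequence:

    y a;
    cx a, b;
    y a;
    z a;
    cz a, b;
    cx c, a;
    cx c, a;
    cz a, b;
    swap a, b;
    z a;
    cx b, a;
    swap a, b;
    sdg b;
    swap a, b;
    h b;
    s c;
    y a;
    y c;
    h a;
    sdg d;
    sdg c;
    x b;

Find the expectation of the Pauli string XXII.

The observable XXII averages to 1.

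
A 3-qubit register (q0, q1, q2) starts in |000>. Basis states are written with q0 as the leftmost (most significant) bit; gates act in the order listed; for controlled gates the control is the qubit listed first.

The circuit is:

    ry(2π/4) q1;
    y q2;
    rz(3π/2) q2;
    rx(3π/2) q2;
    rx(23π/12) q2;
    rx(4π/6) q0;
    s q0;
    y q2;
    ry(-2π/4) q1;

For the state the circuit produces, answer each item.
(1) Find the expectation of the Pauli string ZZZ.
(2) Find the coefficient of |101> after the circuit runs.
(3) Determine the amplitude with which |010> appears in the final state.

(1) In the final state, ZZZ has expectation -sqrt(2)/8 + sqrt(6)/8.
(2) The final state's coefficient on |101> equals (-3*sqrt(4 - 2*sqrt(2))/16 + sqrt(12 - 6*sqrt(2))/16 + sqrt(6*sqrt(2) + 12)/16 + 3*sqrt(2*sqrt(2) + 4)/16)*exp(I*pi/4).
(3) The amplitude on |010> is 0.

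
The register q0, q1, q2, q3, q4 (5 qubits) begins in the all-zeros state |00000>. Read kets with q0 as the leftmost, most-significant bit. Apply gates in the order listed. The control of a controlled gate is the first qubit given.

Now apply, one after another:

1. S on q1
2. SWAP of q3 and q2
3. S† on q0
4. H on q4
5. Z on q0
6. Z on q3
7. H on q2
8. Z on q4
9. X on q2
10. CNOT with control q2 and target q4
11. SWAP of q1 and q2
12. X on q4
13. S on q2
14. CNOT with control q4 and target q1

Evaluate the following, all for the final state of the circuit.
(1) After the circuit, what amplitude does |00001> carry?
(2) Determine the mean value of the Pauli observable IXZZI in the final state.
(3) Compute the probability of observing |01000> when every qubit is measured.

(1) |00001> carries amplitude -1/2 in the final state.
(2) The expectation value of IXZZI is -1.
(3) A full measurement returns |01000> with probability 1/4.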